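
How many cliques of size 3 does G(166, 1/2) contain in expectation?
E[# K_3] = C(166, 3) · (1/2)^C(3, 2) = 748660 / 2^3 = 187165/2 = 93582.5

For each 3-subset S of vertices (there are C(166, 3) = 748660 such S), let X_S = 1 if S induces a K_3 (all C(3, 2) = 3 edges present). Then P(X_S = 1) = (1/2)^3 = 1/8. By linearity of expectation, E[# K_3] = C(166, 3) · (1/2)^3 = 748660 / 8 = 187165/2 = 93582.5.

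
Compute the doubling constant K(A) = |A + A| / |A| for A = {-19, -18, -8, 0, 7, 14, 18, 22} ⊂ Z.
K = |A + A| / |A| = 31/8

Enumerate A + A = {a + b : a, b ∈ A}. With |A| = 8, there are |A|^2 = 64 ordered sum pairs; collecting distinct values, A + A = {-38, -37, -36, -27, -26, -19, -18, -16, -12, -11, -8, -5, -4, -1, 0, 3, 4, 6, 7, 10, 14, 18, 21, 22, 25, 28, 29, 32, 36, 40, 44}, so |A + A| = 31. Thus K = 31/8. For comparison, the minimum possible |A + A| over all 8-element sets is 2·8 − 1 = 15 (so min K = 15/8), attained only by arithmetic progressions.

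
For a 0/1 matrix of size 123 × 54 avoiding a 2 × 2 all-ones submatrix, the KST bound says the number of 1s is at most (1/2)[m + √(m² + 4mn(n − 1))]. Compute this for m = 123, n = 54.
z(123, 54; 2, 2) ≤ (1/2)[123 + √(123² + 4·123·54·53)] = (1/2)[123 + √1423233] = 657.9966

Kővári–Sós–Turán: let r_1, ..., r_123 be the row sums and z = Σ r_i the total number of 1s. Each pair of columns can share at most one row with both entries 1 (else a 2×2 all-ones block appears), so Σ_i C(r_i, 2) ≤ C(54, 2) = 1431. By convexity Σ_i C(r_i, 2) ≥ 123·C(z/123, 2) = z(z − 123)/(2·123), giving z² − 123z − 123·54·53 ≤ 0 and hence z ≤ (1/2)[123 + √(15129 + 4·352026)] = (1/2)[123 + √1423233] ≈ (1/2)(123 + 1192.9933) = 657.9966.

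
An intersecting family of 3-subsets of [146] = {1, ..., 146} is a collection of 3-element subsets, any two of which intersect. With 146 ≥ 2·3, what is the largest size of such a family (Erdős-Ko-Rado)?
max |F| = C(145, 2) = 10440

Erdős-Ko-Rado (1961): when n ≥ 2k, max |F| = C(n−1, k−1). The bound is attained by the star {A : i ∈ A} for any fixed i ∈ [n]. Here C(146−1, 3−1) = C(145, 2) = 10440.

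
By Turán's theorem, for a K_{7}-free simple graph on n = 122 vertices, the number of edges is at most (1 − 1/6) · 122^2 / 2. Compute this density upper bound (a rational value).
Turán density bound = (5/6) · 122^2/2 = 18605/3 ≈ 6201.6667

Turán's theorem: ex(n, K_{r+1}) is achieved by the complete r-partite Turán graph T(n, r) with parts as balanced as possible, and is at most (1 − 1/r) · n^2/2. For r = 6, n = 122: the density bound is (5/6) · 14884/2 = 18605/3 ≈ 6201.6667. The integer-valued extremum is e(T(122, 6)) = 6201, which is strictly less than the density bound 18605/3 since 6 ∤ 122 (the parts of T(122, 6) cannot all be equal).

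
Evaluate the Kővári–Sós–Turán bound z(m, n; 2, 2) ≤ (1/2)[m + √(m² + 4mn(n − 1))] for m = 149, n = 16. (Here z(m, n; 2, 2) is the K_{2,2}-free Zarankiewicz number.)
z(149, 16; 2, 2) ≤ (1/2)[149 + √(149² + 4·149·16·15)] = (1/2)[149 + √165241] = 277.7492

Kővári–Sós–Turán: let r_1, ..., r_149 be the row sums and z = Σ r_i the total number of 1s. Each pair of columns can share at most one row with both entries 1 (else a 2×2 all-ones block appears), so Σ_i C(r_i, 2) ≤ C(16, 2) = 120. By convexity Σ_i C(r_i, 2) ≥ 149·C(z/149, 2) = z(z − 149)/(2·149), giving z² − 149z − 149·16·15 ≤ 0 and hence z ≤ (1/2)[149 + √(22201 + 4·35760)] = (1/2)[149 + √165241] ≈ (1/2)(149 + 406.4985) = 277.7492.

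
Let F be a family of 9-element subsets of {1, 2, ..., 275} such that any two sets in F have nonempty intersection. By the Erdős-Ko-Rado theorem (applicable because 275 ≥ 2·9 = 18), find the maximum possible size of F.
max |F| = C(274, 8) = 710710907732046

The Erdős-Ko-Rado theorem states: for n ≥ 2k, an intersecting family of k-subsets of an n-element set has size at most C(n − 1, k − 1), with equality for 'star' families {A ⊆ [n] : |A| = k, i ∈ A} (fix an element i). For n = 275, k = 9: C(274, 8) = 710710907732046.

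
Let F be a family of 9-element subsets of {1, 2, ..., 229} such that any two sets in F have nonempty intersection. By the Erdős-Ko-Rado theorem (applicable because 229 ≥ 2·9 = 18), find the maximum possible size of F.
max |F| = C(228, 8) = 159966582803820

Erdős-Ko-Rado (1961): when n ≥ 2k, max |F| = C(n−1, k−1). The bound is attained by the star {A : i ∈ A} for any fixed i ∈ [n]. Here C(229−1, 9−1) = C(228, 8) = 159966582803820.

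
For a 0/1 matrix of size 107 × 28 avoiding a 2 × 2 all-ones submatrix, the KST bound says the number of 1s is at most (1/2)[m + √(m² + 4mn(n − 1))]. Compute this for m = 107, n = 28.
z(107, 28; 2, 2) ≤ (1/2)[107 + √(107² + 4·107·28·27)] = (1/2)[107 + √335017] = 342.9033

Kővári–Sós–Turán: let r_1, ..., r_107 be the row sums and z = Σ r_i the total number of 1s. Each pair of columns can share at most one row with both entries 1 (else a 2×2 all-ones block appears), so Σ_i C(r_i, 2) ≤ C(28, 2) = 378. By convexity Σ_i C(r_i, 2) ≥ 107·C(z/107, 2) = z(z − 107)/(2·107), giving z² − 107z − 107·28·27 ≤ 0 and hence z ≤ (1/2)[107 + √(11449 + 4·80892)] = (1/2)[107 + √335017] ≈ (1/2)(107 + 578.8065) = 342.9033.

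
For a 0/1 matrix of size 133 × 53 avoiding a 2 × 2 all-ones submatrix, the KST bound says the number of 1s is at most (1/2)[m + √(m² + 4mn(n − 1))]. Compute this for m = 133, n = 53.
z(133, 53; 2, 2) ≤ (1/2)[133 + √(133² + 4·133·53·52)] = (1/2)[133 + √1483881] = 675.5733

Kővári–Sós–Turán: let r_1, ..., r_133 be the row sums and z = Σ r_i the total number of 1s. Each pair of columns can share at most one row with both entries 1 (else a 2×2 all-ones block appears), so Σ_i C(r_i, 2) ≤ C(53, 2) = 1378. By convexity Σ_i C(r_i, 2) ≥ 133·C(z/133, 2) = z(z − 133)/(2·133), giving z² − 133z − 133·53·52 ≤ 0 and hence z ≤ (1/2)[133 + √(17689 + 4·366548)] = (1/2)[133 + √1483881] ≈ (1/2)(133 + 1218.1465) = 675.5733.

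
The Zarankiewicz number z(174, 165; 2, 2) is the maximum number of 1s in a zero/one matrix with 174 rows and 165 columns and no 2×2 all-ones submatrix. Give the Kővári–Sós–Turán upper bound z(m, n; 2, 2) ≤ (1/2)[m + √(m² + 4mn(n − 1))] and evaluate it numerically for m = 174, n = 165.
z(174, 165; 2, 2) ≤ (1/2)[174 + √(174² + 4·174·165·164)] = (1/2)[174 + √18864036] = 2258.6374

Kővári–Sós–Turán: let r_1, ..., r_174 be the row sums and z = Σ r_i the total number of 1s. Each pair of columns can share at most one row with both entries 1 (else a 2×2 all-ones block appears), so Σ_i C(r_i, 2) ≤ C(165, 2) = 13530. By convexity Σ_i C(r_i, 2) ≥ 174·C(z/174, 2) = z(z − 174)/(2·174), giving z² − 174z − 174·165·164 ≤ 0 and hence z ≤ (1/2)[174 + √(30276 + 4·4708440)] = (1/2)[174 + √18864036] ≈ (1/2)(174 + 4343.2748) = 2258.6374.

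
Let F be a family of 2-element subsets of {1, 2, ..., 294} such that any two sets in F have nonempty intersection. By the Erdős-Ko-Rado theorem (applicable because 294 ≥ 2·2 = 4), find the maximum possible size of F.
max |F| = C(293, 1) = 293

Erdős-Ko-Rado (1961): when n ≥ 2k, max |F| = C(n−1, k−1). The bound is attained by the star {A : i ∈ A} for any fixed i ∈ [n]. Here C(294−1, 2−1) = C(293, 1) = 293.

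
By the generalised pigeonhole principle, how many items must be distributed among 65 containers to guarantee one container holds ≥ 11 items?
n = (11 − 1)·65 + 1 = 651

By the generalised pigeonhole principle, to guarantee some box contains ≥ r objects we need more than (r − 1) · k objects total. Threshold: n = (r − 1) · k + 1. With r = 11 and k = 65: n = 10 · 65 + 1 = 650 + 1 = 651. For n = 650 = 10 · 65, we can put exactly 10 objects in every box, avoiding 11 in any single one — so 651 is tight.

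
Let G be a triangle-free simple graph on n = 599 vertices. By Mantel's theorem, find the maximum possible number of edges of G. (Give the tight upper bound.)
ex(599, K_3) = ⌊599^2/4⌋ = 89700

Mantel (1907): a triangle-free graph on n vertices has at most ⌊n^2/4⌋ edges, with equality for the complete bipartite graph K_{⌊n/2⌋, ⌈n/2⌉}. For n = 599: ⌊599^2/4⌋ = ⌊358801/4⌋ = 89700. The extremal graph is K_{299, 300}, which has 299·300 = 89700 edges.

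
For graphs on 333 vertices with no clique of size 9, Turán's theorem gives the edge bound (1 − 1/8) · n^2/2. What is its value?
Turán density bound = (7/8) · 333^2/2 = 776223/16 ≈ 48513.9375

Turán's theorem: ex(n, K_{r+1}) is achieved by the complete r-partite Turán graph T(n, r) with parts as balanced as possible, and is at most (1 − 1/r) · n^2/2. For r = 8, n = 333: the density bound is (7/8) · 110889/2 = 776223/16 ≈ 48513.9375. The integer-valued extremum is e(T(333, 8)) = 48513, which is strictly less than the density bound 776223/16 since 8 ∤ 333 (the parts of T(333, 8) cannot all be equal).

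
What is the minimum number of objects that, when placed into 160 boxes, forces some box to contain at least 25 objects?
n = (25 − 1)·160 + 1 = 3841

By the generalised pigeonhole principle, to guarantee some box contains ≥ r objects we need more than (r − 1) · k objects total. Threshold: n = (r − 1) · k + 1. With r = 25 and k = 160: n = 24 · 160 + 1 = 3840 + 1 = 3841. For n = 3840 = 24 · 160, we can put exactly 24 objects in every box, avoiding 25 in any single one — so 3841 is tight.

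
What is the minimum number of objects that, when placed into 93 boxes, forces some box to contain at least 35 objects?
n = (35 − 1)·93 + 1 = 3163

By the generalised pigeonhole principle, to guarantee some box contains ≥ r objects we need more than (r − 1) · k objects total. Threshold: n = (r − 1) · k + 1. With r = 35 and k = 93: n = 34 · 93 + 1 = 3162 + 1 = 3163. For n = 3162 = 34 · 93, we can put exactly 34 objects in every box, avoiding 35 in any single one — so 3163 is tight.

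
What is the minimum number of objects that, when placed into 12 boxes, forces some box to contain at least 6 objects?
n = (6 − 1)·12 + 1 = 61

By the generalised pigeonhole principle, to guarantee some box contains ≥ r objects we need more than (r − 1) · k objects total. Threshold: n = (r − 1) · k + 1. With r = 6 and k = 12: n = 5 · 12 + 1 = 60 + 1 = 61. For n = 60 = 5 · 12, we can put exactly 5 objects in every box, avoiding 6 in any single one — so 61 is tight.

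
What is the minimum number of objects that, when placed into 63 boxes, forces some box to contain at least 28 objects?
n = (28 − 1)·63 + 1 = 1702

By the generalised pigeonhole principle, to guarantee some box contains ≥ r objects we need more than (r − 1) · k objects total. Threshold: n = (r − 1) · k + 1. With r = 28 and k = 63: n = 27 · 63 + 1 = 1701 + 1 = 1702. For n = 1701 = 27 · 63, we can put exactly 27 objects in every box, avoiding 28 in any single one — so 1702 is tight.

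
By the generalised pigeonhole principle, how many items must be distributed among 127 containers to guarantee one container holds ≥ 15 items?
n = (15 − 1)·127 + 1 = 1779

By the generalised pigeonhole principle, to guarantee some box contains ≥ r objects we need more than (r − 1) · k objects total. Threshold: n = (r − 1) · k + 1. With r = 15 and k = 127: n = 14 · 127 + 1 = 1778 + 1 = 1779. For n = 1778 = 14 · 127, we can put exactly 14 objects in every box, avoiding 15 in any single one — so 1779 is tight.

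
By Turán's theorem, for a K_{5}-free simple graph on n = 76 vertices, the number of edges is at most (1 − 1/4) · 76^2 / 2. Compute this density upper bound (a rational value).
Turán density bound = (3/4) · 76^2/2 = 2166

Turán's theorem: ex(n, K_{r+1}) is achieved by the complete r-partite Turán graph T(n, r) with parts as balanced as possible, and is at most (1 − 1/r) · n^2/2. For r = 4, n = 76: the density bound is (3/4) · 5776/2 = 2166. Since 4 ∣ 76, the Turán graph T(76, 4) has parts of equal size 19, and its edge count e(T(76, 4)) = 2166 attains the density bound exactly.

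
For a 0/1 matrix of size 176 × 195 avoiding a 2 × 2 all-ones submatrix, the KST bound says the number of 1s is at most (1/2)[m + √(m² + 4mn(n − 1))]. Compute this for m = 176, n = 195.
z(176, 195; 2, 2) ≤ (1/2)[176 + √(176² + 4·176·195·194)] = (1/2)[176 + √26663296] = 2669.8257

Kővári–Sós–Turán: let r_1, ..., r_176 be the row sums and z = Σ r_i the total number of 1s. Each pair of columns can share at most one row with both entries 1 (else a 2×2 all-ones block appears), so Σ_i C(r_i, 2) ≤ C(195, 2) = 18915. By convexity Σ_i C(r_i, 2) ≥ 176·C(z/176, 2) = z(z − 176)/(2·176), giving z² − 176z − 176·195·194 ≤ 0 and hence z ≤ (1/2)[176 + √(30976 + 4·6658080)] = (1/2)[176 + √26663296] ≈ (1/2)(176 + 5163.6514) = 2669.8257.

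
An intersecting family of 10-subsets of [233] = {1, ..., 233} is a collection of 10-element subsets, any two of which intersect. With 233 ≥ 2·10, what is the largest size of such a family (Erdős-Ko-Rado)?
max |F| = C(232, 9) = 4585639715087200

Erdős-Ko-Rado (1961): when n ≥ 2k, max |F| = C(n−1, k−1). The bound is attained by the star {A : i ∈ A} for any fixed i ∈ [n]. Here C(233−1, 10−1) = C(232, 9) = 4585639715087200.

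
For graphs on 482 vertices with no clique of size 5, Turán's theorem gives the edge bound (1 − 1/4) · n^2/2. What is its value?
Turán density bound = (3/4) · 482^2/2 = 174243/2 ≈ 87121.5

Turán's theorem: ex(n, K_{r+1}) is achieved by the complete r-partite Turán graph T(n, r) with parts as balanced as possible, and is at most (1 − 1/r) · n^2/2. For r = 4, n = 482: the density bound is (3/4) · 232324/2 = 174243/2 ≈ 87121.5. The integer-valued extremum is e(T(482, 4)) = 87121, which is strictly less than the density bound 174243/2 since 4 ∤ 482 (the parts of T(482, 4) cannot all be equal).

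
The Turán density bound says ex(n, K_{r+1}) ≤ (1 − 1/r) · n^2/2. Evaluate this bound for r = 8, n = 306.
Turán density bound = (7/8) · 306^2/2 = 163863/4 ≈ 40965.75

Turán's theorem: ex(n, K_{r+1}) is achieved by the complete r-partite Turán graph T(n, r) with parts as balanced as possible, and is at most (1 − 1/r) · n^2/2. For r = 8, n = 306: the density bound is (7/8) · 93636/2 = 163863/4 ≈ 40965.75. The integer-valued extremum is e(T(306, 8)) = 40965, which is strictly less than the density bound 163863/4 since 8 ∤ 306 (the parts of T(306, 8) cannot all be equal).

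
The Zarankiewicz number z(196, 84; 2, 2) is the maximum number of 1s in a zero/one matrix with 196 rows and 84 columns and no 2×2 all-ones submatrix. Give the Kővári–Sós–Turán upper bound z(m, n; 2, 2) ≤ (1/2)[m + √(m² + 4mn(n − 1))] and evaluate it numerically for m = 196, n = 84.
z(196, 84; 2, 2) ≤ (1/2)[196 + √(196² + 4·196·84·83)] = (1/2)[196 + √5504464] = 1271.0797

Kővári–Sós–Turán: let r_1, ..., r_196 be the row sums and z = Σ r_i the total number of 1s. Each pair of columns can share at most one row with both entries 1 (else a 2×2 all-ones block appears), so Σ_i C(r_i, 2) ≤ C(84, 2) = 3486. By convexity Σ_i C(r_i, 2) ≥ 196·C(z/196, 2) = z(z − 196)/(2·196), giving z² − 196z − 196·84·83 ≤ 0 and hence z ≤ (1/2)[196 + √(38416 + 4·1366512)] = (1/2)[196 + √5504464] ≈ (1/2)(196 + 2346.1594) = 1271.0797.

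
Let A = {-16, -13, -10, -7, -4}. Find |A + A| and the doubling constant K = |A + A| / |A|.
K = |A + A| / |A| = 9/5

Enumerate A + A = {a + b : a, b ∈ A}. With |A| = 5, there are |A|^2 = 25 ordered sum pairs; collecting distinct values, A + A = {-32, -29, -26, -23, -20, -17, -14, -11, -8}, so |A + A| = 9. Thus K = 9/5. Here |A + A| = 2|A| − 1 = 9, the minimum possible — so K = 9/5 is minimal, which holds iff A is an arithmetic progression.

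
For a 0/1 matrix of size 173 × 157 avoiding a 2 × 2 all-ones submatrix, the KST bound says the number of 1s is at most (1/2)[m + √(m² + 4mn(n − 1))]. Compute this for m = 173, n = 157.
z(173, 157; 2, 2) ≤ (1/2)[173 + √(173² + 4·173·157·156)] = (1/2)[173 + √16978393] = 2146.7423

Kővári–Sós–Turán: let r_1, ..., r_173 be the row sums and z = Σ r_i the total number of 1s. Each pair of columns can share at most one row with both entries 1 (else a 2×2 all-ones block appears), so Σ_i C(r_i, 2) ≤ C(157, 2) = 12246. By convexity Σ_i C(r_i, 2) ≥ 173·C(z/173, 2) = z(z − 173)/(2·173), giving z² − 173z − 173·157·156 ≤ 0 and hence z ≤ (1/2)[173 + √(29929 + 4·4237116)] = (1/2)[173 + √16978393] ≈ (1/2)(173 + 4120.4846) = 2146.7423.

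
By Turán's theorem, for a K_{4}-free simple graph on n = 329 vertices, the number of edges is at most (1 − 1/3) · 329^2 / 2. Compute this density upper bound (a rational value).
Turán density bound = (2/3) · 329^2/2 = 108241/3 ≈ 36080.3333

Turán's theorem: ex(n, K_{r+1}) is achieved by the complete r-partite Turán graph T(n, r) with parts as balanced as possible, and is at most (1 − 1/r) · n^2/2. For r = 3, n = 329: the density bound is (2/3) · 108241/2 = 108241/3 ≈ 36080.3333. The integer-valued extremum is e(T(329, 3)) = 36080, which is strictly less than the density bound 108241/3 since 3 ∤ 329 (the parts of T(329, 3) cannot all be equal).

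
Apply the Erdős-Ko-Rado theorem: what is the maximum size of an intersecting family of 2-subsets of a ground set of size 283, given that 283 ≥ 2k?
max |F| = C(282, 1) = 282

The Erdős-Ko-Rado theorem states: for n ≥ 2k, an intersecting family of k-subsets of an n-element set has size at most C(n − 1, k − 1), with equality for 'star' families {A ⊆ [n] : |A| = k, i ∈ A} (fix an element i). For n = 283, k = 2: C(282, 1) = 282.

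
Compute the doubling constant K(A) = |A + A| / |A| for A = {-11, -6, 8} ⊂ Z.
K = |A + A| / |A| = 6/3 = 2

Enumerate A + A = {a + b : a, b ∈ A}. With |A| = 3, there are |A|^2 = 9 ordered sum pairs; collecting distinct values, A + A = {-22, -17, -12, -3, 2, 16}, so |A + A| = 6. Thus K = 6/3 = 2. For comparison, the minimum possible |A + A| over all 3-element sets is 2·3 − 1 = 5 (so min K = 5/3), attained only by arithmetic progressions.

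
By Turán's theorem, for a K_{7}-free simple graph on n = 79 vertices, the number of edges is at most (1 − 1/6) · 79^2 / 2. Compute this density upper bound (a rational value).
Turán density bound = (5/6) · 79^2/2 = 31205/12 ≈ 2600.4167

Turán's theorem: ex(n, K_{r+1}) is achieved by the complete r-partite Turán graph T(n, r) with parts as balanced as possible, and is at most (1 − 1/r) · n^2/2. For r = 6, n = 79: the density bound is (5/6) · 6241/2 = 31205/12 ≈ 2600.4167. The integer-valued extremum is e(T(79, 6)) = 2600, which is strictly less than the density bound 31205/12 since 6 ∤ 79 (the parts of T(79, 6) cannot all be equal).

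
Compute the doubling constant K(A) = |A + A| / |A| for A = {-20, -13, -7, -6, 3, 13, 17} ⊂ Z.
K = |A + A| / |A| = 25/7

Enumerate A + A = {a + b : a, b ∈ A}. With |A| = 7, there are |A|^2 = 49 ordered sum pairs; collecting distinct values, A + A = {-40, -33, -27, -26, -20, -19, -17, -14, -13, -12, -10, -7, -4, -3, 0, 4, 6, 7, 10, 11, 16, 20, 26, 30, 34}, so |A + A| = 25. Thus K = 25/7. For comparison, the minimum possible |A + A| over all 7-element sets is 2·7 − 1 = 13 (so min K = 13/7), attained only by arithmetic progressions.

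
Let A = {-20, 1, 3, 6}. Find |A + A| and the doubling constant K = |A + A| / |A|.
K = |A + A| / |A| = 10/4 = 5/2

Enumerate A + A = {a + b : a, b ∈ A}. With |A| = 4, there are |A|^2 = 16 ordered sum pairs; collecting distinct values, A + A = {-40, -19, -17, -14, 2, 4, 6, 7, 9, 12}, so |A + A| = 10. Thus K = 10/4 = 5/2. For comparison, the minimum possible |A + A| over all 4-element sets is 2·4 − 1 = 7 (so min K = 7/4), attained only by arithmetic progressions.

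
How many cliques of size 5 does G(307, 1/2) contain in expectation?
E[# K_5] = C(307, 5) · (1/2)^C(5, 2) = 21993513156 / 2^10 = 5498378289/256 ≈ 21478040.191406

For each 5-subset S of vertices (there are C(307, 5) = 21993513156 such S), let X_S = 1 if S induces a K_5 (all C(5, 2) = 10 edges present). Then P(X_S = 1) = (1/2)^10 = 1/1024. By linearity of expectation, E[# K_5] = C(307, 5) · (1/2)^10 = 21993513156 / 1024 = 5498378289/256 ≈ 21478040.191406.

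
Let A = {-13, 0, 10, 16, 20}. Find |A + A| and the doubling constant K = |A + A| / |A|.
K = |A + A| / |A| = 14/5

Enumerate A + A = {a + b : a, b ∈ A}. With |A| = 5, there are |A|^2 = 25 ordered sum pairs; collecting distinct values, A + A = {-26, -13, -3, 0, 3, 7, 10, 16, 20, 26, 30, 32, 36, 40}, so |A + A| = 14. Thus K = 14/5. For comparison, the minimum possible |A + A| over all 5-element sets is 2·5 − 1 = 9 (so min K = 9/5), attained only by arithmetic progressions.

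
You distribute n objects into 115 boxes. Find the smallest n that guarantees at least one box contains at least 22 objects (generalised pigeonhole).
n = (22 − 1)·115 + 1 = 2416

By the generalised pigeonhole principle, to guarantee some box contains ≥ r objects we need more than (r − 1) · k objects total. Threshold: n = (r − 1) · k + 1. With r = 22 and k = 115: n = 21 · 115 + 1 = 2415 + 1 = 2416. For n = 2415 = 21 · 115, we can put exactly 21 objects in every box, avoiding 22 in any single one — so 2416 is tight.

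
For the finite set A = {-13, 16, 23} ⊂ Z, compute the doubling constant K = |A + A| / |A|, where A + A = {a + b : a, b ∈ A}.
K = |A + A| / |A| = 6/3 = 2

Enumerate A + A = {a + b : a, b ∈ A}. With |A| = 3, there are |A|^2 = 9 ordered sum pairs; collecting distinct values, A + A = {-26, 3, 10, 32, 39, 46}, so |A + A| = 6. Thus K = 6/3 = 2. For comparison, the minimum possible |A + A| over all 3-element sets is 2·3 − 1 = 5 (so min K = 5/3), attained only by arithmetic progressions.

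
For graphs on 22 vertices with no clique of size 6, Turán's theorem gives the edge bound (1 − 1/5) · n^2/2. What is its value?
Turán density bound = (4/5) · 22^2/2 = 968/5 ≈ 193.6

Turán's theorem: ex(n, K_{r+1}) is achieved by the complete r-partite Turán graph T(n, r) with parts as balanced as possible, and is at most (1 − 1/r) · n^2/2. For r = 5, n = 22: the density bound is (4/5) · 484/2 = 968/5 ≈ 193.6. The integer-valued extremum is e(T(22, 5)) = 193, which is strictly less than the density bound 968/5 since 5 ∤ 22 (the parts of T(22, 5) cannot all be equal).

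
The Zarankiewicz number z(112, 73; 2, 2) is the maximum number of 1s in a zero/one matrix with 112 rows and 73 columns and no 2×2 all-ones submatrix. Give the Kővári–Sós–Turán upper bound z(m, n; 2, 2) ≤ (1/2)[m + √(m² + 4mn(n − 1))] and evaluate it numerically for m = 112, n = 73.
z(112, 73; 2, 2) ≤ (1/2)[112 + √(112² + 4·112·73·72)] = (1/2)[112 + √2367232] = 825.2906

Kővári–Sós–Turán: let r_1, ..., r_112 be the row sums and z = Σ r_i the total number of 1s. Each pair of columns can share at most one row with both entries 1 (else a 2×2 all-ones block appears), so Σ_i C(r_i, 2) ≤ C(73, 2) = 2628. By convexity Σ_i C(r_i, 2) ≥ 112·C(z/112, 2) = z(z − 112)/(2·112), giving z² − 112z − 112·73·72 ≤ 0 and hence z ≤ (1/2)[112 + √(12544 + 4·588672)] = (1/2)[112 + √2367232] ≈ (1/2)(112 + 1538.5812) = 825.2906.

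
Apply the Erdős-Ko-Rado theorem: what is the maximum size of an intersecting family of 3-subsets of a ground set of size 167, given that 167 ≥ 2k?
max |F| = C(166, 2) = 13695

The Erdős-Ko-Rado theorem states: for n ≥ 2k, an intersecting family of k-subsets of an n-element set has size at most C(n − 1, k − 1), with equality for 'star' families {A ⊆ [n] : |A| = k, i ∈ A} (fix an element i). For n = 167, k = 3: C(166, 2) = 13695.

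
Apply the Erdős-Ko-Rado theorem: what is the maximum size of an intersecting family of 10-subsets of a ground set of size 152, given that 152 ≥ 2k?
max |F| = C(151, 9) = 88204324758550

The Erdős-Ko-Rado theorem states: for n ≥ 2k, an intersecting family of k-subsets of an n-element set has size at most C(n − 1, k − 1), with equality for 'star' families {A ⊆ [n] : |A| = k, i ∈ A} (fix an element i). For n = 152, k = 10: C(151, 9) = 88204324758550.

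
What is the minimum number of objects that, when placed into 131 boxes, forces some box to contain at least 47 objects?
n = (47 − 1)·131 + 1 = 6027

By the generalised pigeonhole principle, to guarantee some box contains ≥ r objects we need more than (r − 1) · k objects total. Threshold: n = (r − 1) · k + 1. With r = 47 and k = 131: n = 46 · 131 + 1 = 6026 + 1 = 6027. For n = 6026 = 46 · 131, we can put exactly 46 objects in every box, avoiding 47 in any single one — so 6027 is tight.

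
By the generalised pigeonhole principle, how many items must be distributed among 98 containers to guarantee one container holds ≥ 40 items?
n = (40 − 1)·98 + 1 = 3823

By the generalised pigeonhole principle, to guarantee some box contains ≥ r objects we need more than (r − 1) · k objects total. Threshold: n = (r − 1) · k + 1. With r = 40 and k = 98: n = 39 · 98 + 1 = 3822 + 1 = 3823. For n = 3822 = 39 · 98, we can put exactly 39 objects in every box, avoiding 40 in any single one — so 3823 is tight.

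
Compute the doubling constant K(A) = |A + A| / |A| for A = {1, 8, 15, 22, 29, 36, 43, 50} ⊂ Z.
K = |A + A| / |A| = 15/8

Enumerate A + A = {a + b : a, b ∈ A}. With |A| = 8, there are |A|^2 = 64 ordered sum pairs; collecting distinct values, A + A = {2, 9, 16, 23, 30, 37, 44, 51, 58, 65, 72, 79, 86, 93, 100}, so |A + A| = 15. Thus K = 15/8. Here |A + A| = 2|A| − 1 = 15, the minimum possible — so K = 15/8 is minimal, which holds iff A is an arithmetic progression.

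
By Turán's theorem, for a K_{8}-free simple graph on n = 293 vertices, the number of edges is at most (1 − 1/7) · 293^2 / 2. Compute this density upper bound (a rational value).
Turán density bound = (6/7) · 293^2/2 = 257547/7 ≈ 36792.4286

Turán's theorem: ex(n, K_{r+1}) is achieved by the complete r-partite Turán graph T(n, r) with parts as balanced as possible, and is at most (1 − 1/r) · n^2/2. For r = 7, n = 293: the density bound is (6/7) · 85849/2 = 257547/7 ≈ 36792.4286. The integer-valued extremum is e(T(293, 7)) = 36792, which is strictly less than the density bound 257547/7 since 7 ∤ 293 (the parts of T(293, 7) cannot all be equal).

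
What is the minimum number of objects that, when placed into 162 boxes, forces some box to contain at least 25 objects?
n = (25 − 1)·162 + 1 = 3889

By the generalised pigeonhole principle, to guarantee some box contains ≥ r objects we need more than (r − 1) · k objects total. Threshold: n = (r − 1) · k + 1. With r = 25 and k = 162: n = 24 · 162 + 1 = 3888 + 1 = 3889. For n = 3888 = 24 · 162, we can put exactly 24 objects in every box, avoiding 25 in any single one — so 3889 is tight.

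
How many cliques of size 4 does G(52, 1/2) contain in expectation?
E[# K_4] = C(52, 4) · (1/2)^C(4, 2) = 270725 / 2^6 = 4230.078125

For each 4-subset S of vertices (there are C(52, 4) = 270725 such S), let X_S = 1 if S induces a K_4 (all C(4, 2) = 6 edges present). Then P(X_S = 1) = (1/2)^6 = 1/64. By linearity of expectation, E[# K_4] = C(52, 4) · (1/2)^6 = 270725 / 64 = 4230.078125.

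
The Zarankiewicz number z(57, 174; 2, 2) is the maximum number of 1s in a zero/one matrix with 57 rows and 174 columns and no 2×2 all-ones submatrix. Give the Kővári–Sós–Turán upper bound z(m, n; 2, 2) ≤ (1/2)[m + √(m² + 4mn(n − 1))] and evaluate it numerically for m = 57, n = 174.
z(57, 174; 2, 2) ≤ (1/2)[57 + √(57² + 4·57·174·173)] = (1/2)[57 + √6866505] = 1338.7008

Kővári–Sós–Turán: let r_1, ..., r_57 be the row sums and z = Σ r_i the total number of 1s. Each pair of columns can share at most one row with both entries 1 (else a 2×2 all-ones block appears), so Σ_i C(r_i, 2) ≤ C(174, 2) = 15051. By convexity Σ_i C(r_i, 2) ≥ 57·C(z/57, 2) = z(z − 57)/(2·57), giving z² − 57z − 57·174·173 ≤ 0 and hence z ≤ (1/2)[57 + √(3249 + 4·1715814)] = (1/2)[57 + √6866505] ≈ (1/2)(57 + 2620.4017) = 1338.7008.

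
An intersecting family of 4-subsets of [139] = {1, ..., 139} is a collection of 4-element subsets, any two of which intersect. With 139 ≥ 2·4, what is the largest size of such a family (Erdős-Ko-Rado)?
max |F| = C(138, 3) = 428536

The Erdős-Ko-Rado theorem states: for n ≥ 2k, an intersecting family of k-subsets of an n-element set has size at most C(n − 1, k − 1), with equality for 'star' families {A ⊆ [n] : |A| = k, i ∈ A} (fix an element i). For n = 139, k = 4: C(138, 3) = 428536.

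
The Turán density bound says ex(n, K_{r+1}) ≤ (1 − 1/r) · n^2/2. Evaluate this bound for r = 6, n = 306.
Turán density bound = (5/6) · 306^2/2 = 39015

Turán's theorem: ex(n, K_{r+1}) is achieved by the complete r-partite Turán graph T(n, r) with parts as balanced as possible, and is at most (1 − 1/r) · n^2/2. For r = 6, n = 306: the density bound is (5/6) · 93636/2 = 39015. Since 6 ∣ 306, the Turán graph T(306, 6) has parts of equal size 51, and its edge count e(T(306, 6)) = 39015 attains the density bound exactly.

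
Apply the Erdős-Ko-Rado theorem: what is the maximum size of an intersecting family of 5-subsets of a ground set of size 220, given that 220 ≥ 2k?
max |F| = C(219, 4) = 93240126

The Erdős-Ko-Rado theorem states: for n ≥ 2k, an intersecting family of k-subsets of an n-element set has size at most C(n − 1, k − 1), with equality for 'star' families {A ⊆ [n] : |A| = k, i ∈ A} (fix an element i). For n = 220, k = 5: C(219, 4) = 93240126.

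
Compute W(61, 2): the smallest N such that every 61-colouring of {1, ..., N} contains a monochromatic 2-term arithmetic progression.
W(61, 2) = 61 + 1 = 62

A 2-term AP is any pair of integers, so a monochromatic 2-AP exists iff some colour is used at least twice. With 61 colours, the colouring i ↦ i on {1, ..., 61} uses each colour once, avoiding any monochromatic pair, so W(61, 2) > 61. For {1, ..., 62}, pigeonhole forces two integers of the same colour, which form a monochromatic 2-AP. Hence W(61, 2) = 62.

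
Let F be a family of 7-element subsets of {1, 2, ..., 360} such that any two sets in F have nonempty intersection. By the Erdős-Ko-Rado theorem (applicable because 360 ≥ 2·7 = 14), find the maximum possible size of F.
max |F| = C(359, 6) = 2850984183439

Erdős-Ko-Rado (1961): when n ≥ 2k, max |F| = C(n−1, k−1). The bound is attained by the star {A : i ∈ A} for any fixed i ∈ [n]. Here C(360−1, 7−1) = C(359, 6) = 2850984183439.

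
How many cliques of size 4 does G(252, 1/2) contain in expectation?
E[# K_4] = C(252, 4) · (1/2)^C(4, 2) = 164059875 / 2^6 = 2563435.546875

For each 4-subset S of vertices (there are C(252, 4) = 164059875 such S), let X_S = 1 if S induces a K_4 (all C(4, 2) = 6 edges present). Then P(X_S = 1) = (1/2)^6 = 1/64. By linearity of expectation, E[# K_4] = C(252, 4) · (1/2)^6 = 164059875 / 64 = 2563435.546875.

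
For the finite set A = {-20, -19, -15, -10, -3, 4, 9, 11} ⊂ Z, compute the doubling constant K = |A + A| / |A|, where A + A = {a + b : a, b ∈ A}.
K = |A + A| / |A| = 30/8 = 15/4

Enumerate A + A = {a + b : a, b ∈ A}. With |A| = 8, there are |A|^2 = 64 ordered sum pairs; collecting distinct values, A + A = {-40, -39, -38, -35, -34, -30, -29, -25, -23, -22, -20, -18, -16, -15, -13, -11, -10, -9, -8, -6, -4, -1, 1, 6, 8, 13, 15, 18, 20, 22}, so |A + A| = 30. Thus K = 30/8 = 15/4. For comparison, the minimum possible |A + A| over all 8-element sets is 2·8 − 1 = 15 (so min K = 15/8), attained only by arithmetic progressions.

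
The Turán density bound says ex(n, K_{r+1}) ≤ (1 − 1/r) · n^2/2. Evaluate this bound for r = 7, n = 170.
Turán density bound = (6/7) · 170^2/2 = 86700/7 ≈ 12385.7143

Turán's theorem: ex(n, K_{r+1}) is achieved by the complete r-partite Turán graph T(n, r) with parts as balanced as possible, and is at most (1 − 1/r) · n^2/2. For r = 7, n = 170: the density bound is (6/7) · 28900/2 = 86700/7 ≈ 12385.7143. The integer-valued extremum is e(T(170, 7)) = 12385, which is strictly less than the density bound 86700/7 since 7 ∤ 170 (the parts of T(170, 7) cannot all be equal).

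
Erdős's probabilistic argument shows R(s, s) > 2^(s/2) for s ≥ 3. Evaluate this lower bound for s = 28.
2^(28/2) = 16384; so R(28, 28) > 16384

Colour each edge of K_n uniformly at random with red/blue. The expected number of monochromatic K_28 is C(n, 28) · 2 · 2^(−C(28,2)). If C(n, 28) · 2^(1 − C(28,2)) < 1, then with positive probability no monochromatic K_28 exists, so R(28, 28) > n. The standard estimate C(n, 28) ≤ n^28/28! shows this inequality holds whenever n ≤ 2^(28/2) (since 28! · 2^(C(28,2) − 1) > 2^(28^2/2) ≥ n^28). Hence R(28, 28) > 2^(28/2) = 16384.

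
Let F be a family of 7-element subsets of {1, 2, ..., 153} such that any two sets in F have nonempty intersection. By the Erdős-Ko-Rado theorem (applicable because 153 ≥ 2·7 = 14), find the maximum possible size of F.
max |F| = C(152, 6) = 15500461060

The Erdős-Ko-Rado theorem states: for n ≥ 2k, an intersecting family of k-subsets of an n-element set has size at most C(n − 1, k − 1), with equality for 'star' families {A ⊆ [n] : |A| = k, i ∈ A} (fix an element i). For n = 153, k = 7: C(152, 6) = 15500461060.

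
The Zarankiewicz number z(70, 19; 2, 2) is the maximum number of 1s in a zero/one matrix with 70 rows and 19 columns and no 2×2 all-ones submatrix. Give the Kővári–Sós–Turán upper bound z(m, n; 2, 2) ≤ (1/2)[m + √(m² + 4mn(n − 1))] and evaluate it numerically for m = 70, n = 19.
z(70, 19; 2, 2) ≤ (1/2)[70 + √(70² + 4·70·19·18)] = (1/2)[70 + √100660] = 193.6348

Kővári–Sós–Turán: let r_1, ..., r_70 be the row sums and z = Σ r_i the total number of 1s. Each pair of columns can share at most one row with both entries 1 (else a 2×2 all-ones block appears), so Σ_i C(r_i, 2) ≤ C(19, 2) = 171. By convexity Σ_i C(r_i, 2) ≥ 70·C(z/70, 2) = z(z − 70)/(2·70), giving z² − 70z − 70·19·18 ≤ 0 and hence z ≤ (1/2)[70 + √(4900 + 4·23940)] = (1/2)[70 + √100660] ≈ (1/2)(70 + 317.2696) = 193.6348.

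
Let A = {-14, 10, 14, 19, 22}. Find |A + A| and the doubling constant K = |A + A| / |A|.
K = |A + A| / |A| = 15/5 = 3

Enumerate A + A = {a + b : a, b ∈ A}. With |A| = 5, there are |A|^2 = 25 ordered sum pairs; collecting distinct values, A + A = {-28, -4, 0, 5, 8, 20, 24, 28, 29, 32, 33, 36, 38, 41, 44}, so |A + A| = 15. Thus K = 15/5 = 3. For comparison, the minimum possible |A + A| over all 5-element sets is 2·5 − 1 = 9 (so min K = 9/5), attained only by arithmetic progressions.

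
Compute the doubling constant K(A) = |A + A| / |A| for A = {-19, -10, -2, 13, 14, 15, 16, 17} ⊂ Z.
K = |A + A| / |A| = 29/8

Enumerate A + A = {a + b : a, b ∈ A}. With |A| = 8, there are |A|^2 = 64 ordered sum pairs; collecting distinct values, A + A = {-38, -29, -21, -20, -12, -6, -5, -4, -3, -2, 3, 4, 5, 6, 7, 11, 12, 13, 14, 15, 26, 27, 28, 29, 30, 31, 32, 33, 34}, so |A + A| = 29. Thus K = 29/8. For comparison, the minimum possible |A + A| over all 8-element sets is 2·8 − 1 = 15 (so min K = 15/8), attained only by arithmetic progressions.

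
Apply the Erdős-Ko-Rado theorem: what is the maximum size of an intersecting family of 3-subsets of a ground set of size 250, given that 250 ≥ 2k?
max |F| = C(249, 2) = 30876

Erdős-Ko-Rado (1961): when n ≥ 2k, max |F| = C(n−1, k−1). The bound is attained by the star {A : i ∈ A} for any fixed i ∈ [n]. Here C(250−1, 3−1) = C(249, 2) = 30876.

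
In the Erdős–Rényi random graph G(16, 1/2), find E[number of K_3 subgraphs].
E[# K_3] = C(16, 3) · (1/2)^C(3, 2) = 560 / 2^3 = 70

For each 3-subset S of vertices (there are C(16, 3) = 560 such S), let X_S = 1 if S induces a K_3 (all C(3, 2) = 3 edges present). Then P(X_S = 1) = (1/2)^3 = 1/8. By linearity of expectation, E[# K_3] = C(16, 3) · (1/2)^3 = 560 / 8 = 70.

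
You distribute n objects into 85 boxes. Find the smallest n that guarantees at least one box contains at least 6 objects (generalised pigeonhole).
n = (6 − 1)·85 + 1 = 426

By the generalised pigeonhole principle, to guarantee some box contains ≥ r objects we need more than (r − 1) · k objects total. Threshold: n = (r − 1) · k + 1. With r = 6 and k = 85: n = 5 · 85 + 1 = 425 + 1 = 426. For n = 425 = 5 · 85, we can put exactly 5 objects in every box, avoiding 6 in any single one — so 426 is tight.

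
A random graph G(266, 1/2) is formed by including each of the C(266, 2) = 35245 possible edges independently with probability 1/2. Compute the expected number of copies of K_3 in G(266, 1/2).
E[# K_3] = C(266, 3) · (1/2)^C(3, 2) = 3101560 / 2^3 = 387695

For each 3-subset S of vertices (there are C(266, 3) = 3101560 such S), let X_S = 1 if S induces a K_3 (all C(3, 2) = 3 edges present). Then P(X_S = 1) = (1/2)^3 = 1/8. By linearity of expectation, E[# K_3] = C(266, 3) · (1/2)^3 = 3101560 / 8 = 387695.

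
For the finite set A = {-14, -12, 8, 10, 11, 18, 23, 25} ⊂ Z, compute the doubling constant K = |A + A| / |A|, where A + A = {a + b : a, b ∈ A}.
K = |A + A| / |A| = 32/8 = 4

Enumerate A + A = {a + b : a, b ∈ A}. With |A| = 8, there are |A|^2 = 64 ordered sum pairs; collecting distinct values, A + A = {-28, -26, -24, -6, -4, -3, -2, -1, 4, 6, 9, 11, 13, 16, 18, 19, 20, 21, 22, 26, 28, 29, 31, 33, 34, 35, 36, 41, 43, 46, 48, 50}, so |A + A| = 32. Thus K = 32/8 = 4. For comparison, the minimum possible |A + A| over all 8-element sets is 2·8 − 1 = 15 (so min K = 15/8), attained only by arithmetic progressions.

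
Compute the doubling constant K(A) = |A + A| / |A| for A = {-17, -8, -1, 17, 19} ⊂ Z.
K = |A + A| / |A| = 15/5 = 3

Enumerate A + A = {a + b : a, b ∈ A}. With |A| = 5, there are |A|^2 = 25 ordered sum pairs; collecting distinct values, A + A = {-34, -25, -18, -16, -9, -2, 0, 2, 9, 11, 16, 18, 34, 36, 38}, so |A + A| = 15. Thus K = 15/5 = 3. For comparison, the minimum possible |A + A| over all 5-element sets is 2·5 − 1 = 9 (so min K = 9/5), attained only by arithmetic progressions.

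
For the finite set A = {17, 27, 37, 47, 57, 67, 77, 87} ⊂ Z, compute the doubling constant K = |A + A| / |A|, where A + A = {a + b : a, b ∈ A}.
K = |A + A| / |A| = 15/8

Enumerate A + A = {a + b : a, b ∈ A}. With |A| = 8, there are |A|^2 = 64 ordered sum pairs; collecting distinct values, A + A = {34, 44, 54, 64, 74, 84, 94, 104, 114, 124, 134, 144, 154, 164, 174}, so |A + A| = 15. Thus K = 15/8. Here |A + A| = 2|A| − 1 = 15, the minimum possible — so K = 15/8 is minimal, which holds iff A is an arithmetic progression.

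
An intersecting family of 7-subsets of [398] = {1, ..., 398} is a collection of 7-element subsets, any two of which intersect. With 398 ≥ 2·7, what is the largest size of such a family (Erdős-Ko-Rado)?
max |F| = C(397, 6) = 5235101798388

The Erdős-Ko-Rado theorem states: for n ≥ 2k, an intersecting family of k-subsets of an n-element set has size at most C(n − 1, k − 1), with equality for 'star' families {A ⊆ [n] : |A| = k, i ∈ A} (fix an element i). For n = 398, k = 7: C(397, 6) = 5235101798388.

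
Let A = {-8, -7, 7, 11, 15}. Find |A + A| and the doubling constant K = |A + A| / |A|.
K = |A + A| / |A| = 14/5

Enumerate A + A = {a + b : a, b ∈ A}. With |A| = 5, there are |A|^2 = 25 ordered sum pairs; collecting distinct values, A + A = {-16, -15, -14, -1, 0, 3, 4, 7, 8, 14, 18, 22, 26, 30}, so |A + A| = 14. Thus K = 14/5. For comparison, the minimum possible |A + A| over all 5-element sets is 2·5 − 1 = 9 (so min K = 9/5), attained only by arithmetic progressions.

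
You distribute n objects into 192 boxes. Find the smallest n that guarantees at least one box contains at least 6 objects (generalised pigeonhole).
n = (6 − 1)·192 + 1 = 961

By the generalised pigeonhole principle, to guarantee some box contains ≥ r objects we need more than (r − 1) · k objects total. Threshold: n = (r − 1) · k + 1. With r = 6 and k = 192: n = 5 · 192 + 1 = 960 + 1 = 961. For n = 960 = 5 · 192, we can put exactly 5 objects in every box, avoiding 6 in any single one — so 961 is tight.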